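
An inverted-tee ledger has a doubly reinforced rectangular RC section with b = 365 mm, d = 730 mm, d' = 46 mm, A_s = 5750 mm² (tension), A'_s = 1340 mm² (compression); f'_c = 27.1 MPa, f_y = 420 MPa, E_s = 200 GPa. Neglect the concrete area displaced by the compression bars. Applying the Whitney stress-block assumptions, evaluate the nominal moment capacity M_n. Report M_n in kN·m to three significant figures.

M_n ≈ 1530 kN·m

Assume both tension and compression steel yield.
Net tension couple steel: A_s − A'_s = 4410 mm².
a = (A_s − A'_s) f_y / (0.85 f'_c b) = 1852200/(0.85 × 27.1 × 365) = 220.30 mm.
c = a/β₁ = 220.30/0.85 = 259.18 mm; ε'_s = 0.003(c − d')/c = 0.0025 ≥ f_y/E_s = 0.0021, so compression steel does yield.
M_n = (A_s − A'_s) f_y (d − a/2) + A'_s f_y (d − d') = [1852200 × (730 − 110.15) + 562800 × (730 − 46)] × 10⁻⁶ = 1148.09 + 384.96 = 1533.05 kN·m.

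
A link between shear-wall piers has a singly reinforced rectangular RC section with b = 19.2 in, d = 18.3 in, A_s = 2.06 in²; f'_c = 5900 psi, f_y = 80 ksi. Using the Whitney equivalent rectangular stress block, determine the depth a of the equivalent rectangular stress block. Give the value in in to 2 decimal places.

T = A_s f_y = 2.06 × 80 = 164.8 kips.
a = T/(0.85 f'_c b) = 164.8/(0.85 × 5.9 × 19.2) = 1.71 in.

a ≈ 1.71 in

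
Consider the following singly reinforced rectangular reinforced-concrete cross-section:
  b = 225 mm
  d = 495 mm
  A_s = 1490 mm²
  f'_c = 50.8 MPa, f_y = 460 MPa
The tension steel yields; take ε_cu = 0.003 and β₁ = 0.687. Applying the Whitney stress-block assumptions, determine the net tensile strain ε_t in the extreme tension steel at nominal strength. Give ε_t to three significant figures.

a = A_s f_y/(0.85 f'_c b) = 70.55 mm.
β₁ = 0.687, so c = a/β₁ = 70.55/0.687 = 102.69 mm.
From the linear strain diagram with ε_cu = 0.003: ε_t = 0.003 (d − c)/c = 0.003 × (495 − 102.69)/102.69 = 0.0115.
Since ε_t ≥ 0.005, the section is tension-controlled.

ε_t ≈ 0.0115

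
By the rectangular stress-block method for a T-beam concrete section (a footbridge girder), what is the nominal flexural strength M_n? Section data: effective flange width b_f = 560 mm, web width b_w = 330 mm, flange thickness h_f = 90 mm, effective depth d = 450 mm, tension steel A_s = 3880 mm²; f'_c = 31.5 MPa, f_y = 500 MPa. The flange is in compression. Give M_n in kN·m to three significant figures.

Tension: T = A_s f_y = 3880 × 500 = 1940000 N.
Try a within the flange: a = T/(0.85 f'_c b_f) = 1940000/(0.85 × 31.5 × 560) = 129.39 mm.
a = 129.39 > h_f = 90 mm: the block extends into the web. Split into flange-overhang and web parts.
C_f = 0.85 f'_c (b_f − b_w) h_f = 0.85 × 31.5 × (560 − 330) × 90 = 554243 N.
Remaining web compression depth: a_w = (T − C_f)/(0.85 f'_c b_w) = (1940000 − 554243)/(0.85 × 31.5 × 330) = 156.84 mm.
M_n = C_f(d − h_f/2) + (T − C_f)(d − a_w/2) = 554243 × (450 − 45) + 1385757 × (450 − 78.42) = 224.47 + 514.92 = 739.39 × 10⁶ N·mm.
M_n = 739.39 kN·m.

M_n ≈ 739 kN·m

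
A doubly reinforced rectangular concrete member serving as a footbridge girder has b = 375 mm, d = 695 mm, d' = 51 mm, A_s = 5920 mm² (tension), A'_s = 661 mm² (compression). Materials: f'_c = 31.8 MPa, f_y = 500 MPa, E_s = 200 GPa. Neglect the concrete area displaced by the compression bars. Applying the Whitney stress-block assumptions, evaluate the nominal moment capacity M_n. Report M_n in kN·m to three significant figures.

Assume both tension and compression steel yield.
Net tension couple steel: A_s − A'_s = 5259 mm².
a = (A_s − A'_s) f_y / (0.85 f'_c b) = 2629500/(0.85 × 31.8 × 375) = 259.42 mm.
c = a/β₁ = 259.42/0.823 = 315.21 mm; ε'_s = 0.003(c − d')/c = 0.0025 ≥ f_y/E_s = 0.0025, so compression steel does yield.
M_n = (A_s − A'_s) f_y (d − a/2) + A'_s f_y (d − d') = [2629500 × (695 − 129.71) + 330500 × (695 − 51)] × 10⁻⁶ = 1486.43 + 212.84 = 1699.27 kN·m.

M_n ≈ 1700 kN·m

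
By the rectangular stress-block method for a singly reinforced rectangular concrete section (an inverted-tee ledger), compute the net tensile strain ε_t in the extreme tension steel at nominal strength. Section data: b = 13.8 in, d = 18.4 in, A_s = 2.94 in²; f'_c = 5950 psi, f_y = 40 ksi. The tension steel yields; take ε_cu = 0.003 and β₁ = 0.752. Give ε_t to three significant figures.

a = A_s f_y/(0.85 f'_c b) = 1.685 in.
β₁ = 0.752, so c = a/β₁ = 1.685/0.752 = 2.241 in.
From the linear strain diagram with ε_cu = 0.003: ε_t = 0.003 (d − c)/c = 0.003 × (18.4 − 2.241)/2.241 = 0.0216.
Since ε_t ≥ 0.005, the section is tension-controlled.

ε_t ≈ 0.0216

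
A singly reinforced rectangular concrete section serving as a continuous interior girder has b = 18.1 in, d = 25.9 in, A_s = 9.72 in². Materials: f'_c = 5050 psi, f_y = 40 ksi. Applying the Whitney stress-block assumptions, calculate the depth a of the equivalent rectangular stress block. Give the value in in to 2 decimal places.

T = A_s f_y = 9.72 × 40 = 388.8 kips.
a = T/(0.85 f'_c b) = 388.8/(0.85 × 5.05 × 18.1) = 5.00 in.

a ≈ 5.00 in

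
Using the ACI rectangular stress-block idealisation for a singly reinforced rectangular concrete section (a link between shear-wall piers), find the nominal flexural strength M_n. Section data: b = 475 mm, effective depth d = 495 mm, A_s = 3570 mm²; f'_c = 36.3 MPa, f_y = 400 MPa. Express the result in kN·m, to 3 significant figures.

M_n ≈ 637 kN·m

T = A_s f_y = 3570 × 400 = 1428000 N = 1428 kN.
From C = T: a = T/(0.85 f'_c b) = 1428000/(0.85 × 36.3 × 475) = 97.43 mm.
M_n = T(d − a/2) = 1428 kN × (495 − 48.715) mm = 637.29 kN·m.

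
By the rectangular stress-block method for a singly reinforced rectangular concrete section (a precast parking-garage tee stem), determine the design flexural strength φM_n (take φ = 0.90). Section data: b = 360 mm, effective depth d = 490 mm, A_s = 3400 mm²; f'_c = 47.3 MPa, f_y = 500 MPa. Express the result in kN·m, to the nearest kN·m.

T = A_s f_y = 3400 × 500 = 1700000 N = 1700 kN.
From C = T: a = T/(0.85 f'_c b) = 1700000/(0.85 × 47.3 × 360) = 117.45 mm.
M_n = T(d − a/2) = 1700 kN × (490 − 58.725) mm = 733.17 kN·m.
φM_n = 0.90 × 733.17 = 659.85 kN·m.

φM_n ≈ 660 kN·m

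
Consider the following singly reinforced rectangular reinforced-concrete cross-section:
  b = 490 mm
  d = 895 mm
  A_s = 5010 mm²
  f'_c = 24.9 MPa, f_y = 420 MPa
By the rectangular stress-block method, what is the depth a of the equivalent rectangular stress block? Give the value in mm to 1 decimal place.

a ≈ 202.9 mm

T = A_s f_y = 5010 × 420 = 2104200 N = 2104.2 kN.
Setting C = 0.85 f'_c a b equal to T: a = 2104200/(0.85 × 24.9 × 490) = 202.9 mm.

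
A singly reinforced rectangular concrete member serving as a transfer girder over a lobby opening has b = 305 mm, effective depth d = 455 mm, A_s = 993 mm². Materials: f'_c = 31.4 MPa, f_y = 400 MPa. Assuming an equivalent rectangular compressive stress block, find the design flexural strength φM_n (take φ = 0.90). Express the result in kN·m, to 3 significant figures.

T = A_s f_y = 993 × 400 = 397200 N = 397.2 kN.
From C = T: a = T/(0.85 f'_c b) = 397200/(0.85 × 31.4 × 305) = 48.79 mm.
M_n = T(d − a/2) = 397.2 kN × (455 − 24.395) mm = 171.04 kN·m.
φM_n = 0.90 × 171.04 = 153.94 kN·m.

φM_n ≈ 154 kN·m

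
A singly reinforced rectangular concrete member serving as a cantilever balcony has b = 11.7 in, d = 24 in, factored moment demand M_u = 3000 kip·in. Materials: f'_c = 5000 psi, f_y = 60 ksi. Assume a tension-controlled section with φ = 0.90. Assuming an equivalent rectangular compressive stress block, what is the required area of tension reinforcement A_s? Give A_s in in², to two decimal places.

M_n = M_u/φ = 3000/0.90 = 3333.33 kip·in.
From M_n = 0.85 f'_c a b (d − a/2):
a = d − √(d² − 2M_n/(0.85 f'_c b)) = 24 − √(24² − 2 × 3333.33/(0.85 × 5 × 11.7)) = 2.978 in.
A_s = 0.85 f'_c a b / f_y = 0.85 × 5 × 2.978 × 11.7 / 60 = 2.468 in².

A_s ≈ 2.47 in²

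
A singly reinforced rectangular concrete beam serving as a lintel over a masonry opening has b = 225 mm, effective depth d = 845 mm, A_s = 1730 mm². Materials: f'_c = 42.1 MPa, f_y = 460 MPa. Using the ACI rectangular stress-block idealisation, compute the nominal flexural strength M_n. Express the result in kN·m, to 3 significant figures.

T = A_s f_y = 1730 × 460 = 795800 N = 795.8 kN.
From C = T: a = T/(0.85 f'_c b) = 795800/(0.85 × 42.1 × 225) = 98.84 mm.
M_n = T(d − a/2) = 795.8 kN × (845 − 49.42) mm = 633.12 kN·m.

M_n ≈ 633 kN·m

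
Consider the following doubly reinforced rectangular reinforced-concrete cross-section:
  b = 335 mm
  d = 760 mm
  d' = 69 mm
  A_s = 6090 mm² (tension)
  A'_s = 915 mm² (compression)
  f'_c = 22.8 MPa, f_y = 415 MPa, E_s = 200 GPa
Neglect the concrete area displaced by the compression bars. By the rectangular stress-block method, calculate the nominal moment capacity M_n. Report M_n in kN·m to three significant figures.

Assume both tension and compression steel yield.
Net tension couple steel: A_s − A'_s = 5175 mm².
a = (A_s − A'_s) f_y / (0.85 f'_c b) = 2147625/(0.85 × 22.8 × 335) = 330.80 mm.
c = a/β₁ = 330.80/0.85 = 389.18 mm; ε'_s = 0.003(c − d')/c = 0.0025 ≥ f_y/E_s = 0.0021, so compression steel does yield.
M_n = (A_s − A'_s) f_y (d − a/2) + A'_s f_y (d − d') = [2147625 × (760 − 165.4) + 379725 × (760 − 69)] × 10⁻⁶ = 1276.98 + 262.39 = 1539.37 kN·m.

M_n ≈ 1540 kN·m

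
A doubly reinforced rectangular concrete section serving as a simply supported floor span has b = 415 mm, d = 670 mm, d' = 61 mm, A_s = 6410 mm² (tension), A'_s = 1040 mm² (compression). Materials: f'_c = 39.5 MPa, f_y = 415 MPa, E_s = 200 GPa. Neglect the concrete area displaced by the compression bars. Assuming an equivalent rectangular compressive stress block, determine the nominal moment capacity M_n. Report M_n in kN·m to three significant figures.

M_n ≈ 1580 kN·m

Assume both tension and compression steel yield.
Net tension couple steel: A_s − A'_s = 5370 mm².
a = (A_s − A'_s) f_y / (0.85 f'_c b) = 2228550/(0.85 × 39.5 × 415) = 159.94 mm.
c = a/β₁ = 159.94/0.768 = 208.26 mm; ε'_s = 0.003(c − d')/c = 0.0021 ≥ f_y/E_s = 0.0021, so compression steel does yield.
M_n = (A_s − A'_s) f_y (d − a/2) + A'_s f_y (d − d') = [2228550 × (670 − 79.97) + 431600 × (670 − 61)] × 10⁻⁶ = 1314.91 + 262.84 = 1577.75 kN·m.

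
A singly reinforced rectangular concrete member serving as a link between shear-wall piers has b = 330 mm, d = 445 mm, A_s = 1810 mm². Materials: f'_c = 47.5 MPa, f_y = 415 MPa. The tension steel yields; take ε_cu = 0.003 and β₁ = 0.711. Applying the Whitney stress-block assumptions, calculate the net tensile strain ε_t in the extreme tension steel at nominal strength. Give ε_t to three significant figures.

ε_t ≈ 0.0138

a = A_s f_y/(0.85 f'_c b) = 56.38 mm.
β₁ = 0.711, so c = a/β₁ = 56.38/0.711 = 79.30 mm.
From the linear strain diagram with ε_cu = 0.003: ε_t = 0.003 (d − c)/c = 0.003 × (445 − 79.30)/79.30 = 0.0138.
Since ε_t ≥ 0.005, the section is tension-controlled.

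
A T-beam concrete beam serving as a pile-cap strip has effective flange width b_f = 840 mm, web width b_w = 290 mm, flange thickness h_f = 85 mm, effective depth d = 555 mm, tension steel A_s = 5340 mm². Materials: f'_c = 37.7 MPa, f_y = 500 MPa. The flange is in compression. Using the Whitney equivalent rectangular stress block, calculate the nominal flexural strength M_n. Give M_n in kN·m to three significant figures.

M_n ≈ 1340 kN·m

Tension: T = A_s f_y = 5340 × 500 = 2670000 N.
Try a within the flange: a = T/(0.85 f'_c b_f) = 2670000/(0.85 × 37.7 × 840) = 99.19 mm.
a = 99.19 > h_f = 85 mm: the block extends into the web. Split into flange-overhang and web parts.
C_f = 0.85 f'_c (b_f − b_w) h_f = 0.85 × 37.7 × (840 − 290) × 85 = 1498104 N.
Remaining web compression depth: a_w = (T − C_f)/(0.85 f'_c b_w) = (2670000 − 1498104)/(0.85 × 37.7 × 290) = 126.10 mm.
M_n = C_f(d − h_f/2) + (T − C_f)(d − a_w/2) = 1498104 × (555 − 42.5) + 1171896 × (555 − 63.05) = 767.78 + 576.51 = 1344.29 × 10⁶ N·mm.
M_n = 1344.29 kN·m.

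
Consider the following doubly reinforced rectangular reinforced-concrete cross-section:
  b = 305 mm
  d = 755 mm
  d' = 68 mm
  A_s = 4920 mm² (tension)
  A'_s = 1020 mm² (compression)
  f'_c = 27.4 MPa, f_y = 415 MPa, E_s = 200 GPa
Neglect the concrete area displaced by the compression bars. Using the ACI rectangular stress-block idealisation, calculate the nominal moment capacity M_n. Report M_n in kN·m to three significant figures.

Assume both tension and compression steel yield.
Net tension couple steel: A_s − A'_s = 3900 mm².
a = (A_s − A'_s) f_y / (0.85 f'_c b) = 1618500/(0.85 × 27.4 × 305) = 227.85 mm.
c = a/β₁ = 227.85/0.85 = 268.06 mm; ε'_s = 0.003(c − d')/c = 0.0022 ≥ f_y/E_s = 0.0021, so compression steel does yield.
M_n = (A_s − A'_s) f_y (d − a/2) + A'_s f_y (d − d') = [1618500 × (755 − 113.925) + 423300 × (755 − 68)] × 10⁻⁶ = 1037.58 + 290.81 = 1328.39 kN·m.

M_n ≈ 1330 kN·m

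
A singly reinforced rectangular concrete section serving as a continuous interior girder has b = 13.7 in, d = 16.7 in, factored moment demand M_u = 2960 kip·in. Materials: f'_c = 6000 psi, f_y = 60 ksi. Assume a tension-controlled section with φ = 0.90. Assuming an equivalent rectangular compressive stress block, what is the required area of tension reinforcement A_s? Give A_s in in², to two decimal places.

M_n = M_u/φ = 2960/0.90 = 3288.89 kip·in.
From M_n = 0.85 f'_c a b (d − a/2):
a = d − √(d² − 2M_n/(0.85 f'_c b)) = 16.7 − √(16.7² − 2 × 3288.89/(0.85 × 6 × 13.7)) = 3.108 in.
A_s = 0.85 f'_c a b / f_y = 0.85 × 6 × 3.108 × 13.7 / 60 = 3.619 in².

A_s ≈ 3.62 in²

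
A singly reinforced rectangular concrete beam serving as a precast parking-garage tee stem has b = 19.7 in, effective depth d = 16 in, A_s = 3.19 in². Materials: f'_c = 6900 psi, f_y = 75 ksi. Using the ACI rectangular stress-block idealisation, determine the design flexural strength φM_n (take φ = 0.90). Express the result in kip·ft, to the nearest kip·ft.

T = A_s f_y = 3.19 × 75 = 239.25 kips.
a = T/(0.85 f'_c b) = 239.25/(0.85 × 6.9 × 19.7) = 2.071 in.
M_n = T(d − a/2) = 239.25 × (16 − 1.0355) = 3580.3 kip·in = 3580.3/12 = 298.36 kip·ft.
φM_n = 0.90 × 298.36 = 268.52 kip·ft.

φM_n ≈ 269 kip·ft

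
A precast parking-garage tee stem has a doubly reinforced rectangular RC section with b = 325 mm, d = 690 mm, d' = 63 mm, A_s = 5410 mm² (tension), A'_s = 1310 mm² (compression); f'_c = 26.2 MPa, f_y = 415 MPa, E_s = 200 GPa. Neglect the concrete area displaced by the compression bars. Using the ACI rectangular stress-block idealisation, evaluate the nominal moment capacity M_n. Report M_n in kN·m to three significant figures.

M_n ≈ 1310 kN·m

Assume both tension and compression steel yield.
Net tension couple steel: A_s − A'_s = 4100 mm².
a = (A_s − A'_s) f_y / (0.85 f'_c b) = 1701500/(0.85 × 26.2 × 325) = 235.09 mm.
c = a/β₁ = 235.09/0.85 = 276.58 mm; ε'_s = 0.003(c − d')/c = 0.0023 ≥ f_y/E_s = 0.0021, so compression steel does yield.
M_n = (A_s − A'_s) f_y (d − a/2) + A'_s f_y (d − d') = [1701500 × (690 − 117.545) + 543650 × (690 − 63)] × 10⁻⁶ = 974.03 + 340.87 = 1314.90 kN·m.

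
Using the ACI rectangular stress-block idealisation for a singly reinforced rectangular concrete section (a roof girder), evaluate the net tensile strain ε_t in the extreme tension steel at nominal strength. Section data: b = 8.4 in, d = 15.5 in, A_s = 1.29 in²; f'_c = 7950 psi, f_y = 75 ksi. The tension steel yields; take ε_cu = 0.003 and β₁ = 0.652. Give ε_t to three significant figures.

a = A_s f_y/(0.85 f'_c b) = 1.704 in.
β₁ = 0.652, so c = a/β₁ = 1.704/0.652 = 2.613 in.
From the linear strain diagram with ε_cu = 0.003: ε_t = 0.003 (d − c)/c = 0.003 × (15.5 − 2.613)/2.613 = 0.0148.
Since ε_t ≥ 0.005, the section is tension-controlled.

ε_t ≈ 0.0148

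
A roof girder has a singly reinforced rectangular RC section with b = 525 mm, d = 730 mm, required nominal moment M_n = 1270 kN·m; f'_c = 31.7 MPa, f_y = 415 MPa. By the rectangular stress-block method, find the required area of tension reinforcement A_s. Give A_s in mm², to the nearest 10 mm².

A_s ≈ 4620 mm²

With M_n = 0.85 f'_c a b (d − a/2), solve the quadratic for a:
a = d − √(d² − 2M_n/(0.85 f'_c b)) = 730 − √(730² − 2 × 1270×10⁶/(0.85 × 31.7 × 525)) = 135.57 mm.
A_s = 0.85 f'_c a b / f_y = 0.85 × 31.7 × 135.57 × 525 / 415 = 4621.2 mm².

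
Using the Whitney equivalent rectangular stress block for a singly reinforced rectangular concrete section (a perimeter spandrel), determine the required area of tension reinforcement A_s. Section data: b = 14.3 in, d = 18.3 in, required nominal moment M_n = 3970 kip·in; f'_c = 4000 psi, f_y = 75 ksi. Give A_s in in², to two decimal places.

A_s ≈ 3.37 in²

From M_n = 0.85 f'_c a b (d − a/2):
a = d − √(d² − 2M_n/(0.85 f'_c b)) = 18.3 − √(18.3² − 2 × 3970/(0.85 × 4 × 14.3)) = 5.201 in.
A_s = 0.85 f'_c a b / f_y = 0.85 × 4 × 5.201 × 14.3 / 75 = 3.372 in².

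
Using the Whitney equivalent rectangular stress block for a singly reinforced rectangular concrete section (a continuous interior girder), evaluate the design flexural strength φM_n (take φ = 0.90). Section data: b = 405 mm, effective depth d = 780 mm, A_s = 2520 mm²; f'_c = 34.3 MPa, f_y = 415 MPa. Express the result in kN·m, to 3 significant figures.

T = A_s f_y = 2520 × 415 = 1045800 N = 1045.8 kN.
From C = T: a = T/(0.85 f'_c b) = 1045800/(0.85 × 34.3 × 405) = 88.57 mm.
M_n = T(d − a/2) = 1045.8 kN × (780 − 44.285) mm = 769.41 kN·m.
φM_n = 0.90 × 769.41 = 692.47 kN·m.

φM_n ≈ 692 kN·m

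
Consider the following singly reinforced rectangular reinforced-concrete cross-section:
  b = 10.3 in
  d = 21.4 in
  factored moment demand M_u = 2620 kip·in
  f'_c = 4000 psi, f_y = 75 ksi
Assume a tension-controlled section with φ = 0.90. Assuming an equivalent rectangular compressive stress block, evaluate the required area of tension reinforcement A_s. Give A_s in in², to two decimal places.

M_n = M_u/φ = 2620/0.90 = 2911.11 kip·in.
From M_n = 0.85 f'_c a b (d − a/2):
a = d − √(d² − 2M_n/(0.85 f'_c b)) = 21.4 − √(21.4² − 2 × 2911.11/(0.85 × 4 × 10.3)) = 4.321 in.
A_s = 0.85 f'_c a b / f_y = 0.85 × 4 × 4.321 × 10.3 / 75 = 2.018 in².

A_s ≈ 2.02 in²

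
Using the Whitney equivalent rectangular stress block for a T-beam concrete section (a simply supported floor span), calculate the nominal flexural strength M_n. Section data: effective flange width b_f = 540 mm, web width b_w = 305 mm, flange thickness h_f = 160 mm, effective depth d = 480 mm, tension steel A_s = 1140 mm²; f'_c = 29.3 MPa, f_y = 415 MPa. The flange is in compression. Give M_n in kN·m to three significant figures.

M_n ≈ 219 kN·m

Tension: T = A_s f_y = 1140 × 415 = 473100 N.
Try a within the flange: a = T/(0.85 f'_c b_f) = 473100/(0.85 × 29.3 × 540) = 35.18 mm.
Since a = 35.18 ≤ h_f = 160 mm, the stress block lies entirely in the flange; analyse as a rectangular beam of width b_f.
M_n = T(d − a/2) = 473100 × (480 − 17.59) = 218.77 × 10⁶ N·mm.
M_n = 218.77 kN·m.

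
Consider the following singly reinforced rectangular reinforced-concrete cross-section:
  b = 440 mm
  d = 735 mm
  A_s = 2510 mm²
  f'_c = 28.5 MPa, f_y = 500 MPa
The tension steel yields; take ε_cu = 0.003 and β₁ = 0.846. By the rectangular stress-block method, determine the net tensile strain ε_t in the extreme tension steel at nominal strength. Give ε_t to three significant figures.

ε_t ≈ 0.0128

a = A_s f_y/(0.85 f'_c b) = 117.74 mm.
β₁ = 0.846, so c = a/β₁ = 117.74/0.846 = 139.17 mm.
From the linear strain diagram with ε_cu = 0.003: ε_t = 0.003 (d − c)/c = 0.003 × (735 − 139.17)/139.17 = 0.0128.
Since ε_t ≥ 0.005, the section is tension-controlled.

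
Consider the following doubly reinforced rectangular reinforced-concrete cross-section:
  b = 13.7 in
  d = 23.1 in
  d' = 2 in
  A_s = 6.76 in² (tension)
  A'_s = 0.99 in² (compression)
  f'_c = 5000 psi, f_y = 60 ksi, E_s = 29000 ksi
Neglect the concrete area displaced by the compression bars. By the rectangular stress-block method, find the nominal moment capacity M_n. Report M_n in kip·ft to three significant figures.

Assume both steels yield.
a = (A_s − A'_s) f_y/(0.85 f'_c b) = (6.76 − 0.99) × 60/(0.85 × 5 × 13.7) = 5.946 in.
c = a/β₁ = 5.946/0.8 = 7.433 in; ε'_s = 0.003(c − d')/c = 0.0022 ≥ ε_y = 0.0021, so the compression steel yields.
M_n = (A_s − A'_s) f_y (d − a/2) + A'_s f_y (d − d') = 346.2 × (23.1 − 2.973) + 59.4 × (23.1 − 2) = 6968.0 + 1253.3 = 8221.3 kip·in = 8221.3/12 = 685.11 kip·ft.

M_n ≈ 685 kip·ft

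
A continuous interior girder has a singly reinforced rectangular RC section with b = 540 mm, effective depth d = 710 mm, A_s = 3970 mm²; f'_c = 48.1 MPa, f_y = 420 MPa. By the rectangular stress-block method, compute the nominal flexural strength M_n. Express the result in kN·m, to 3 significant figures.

T = A_s f_y = 3970 × 420 = 1667400 N = 1667.4 kN.
From C = T: a = T/(0.85 f'_c b) = 1667400/(0.85 × 48.1 × 540) = 75.52 mm.
M_n = T(d − a/2) = 1667.4 kN × (710 − 37.76) mm = 1120.89 kN·m.

M_n ≈ 1120 kN·m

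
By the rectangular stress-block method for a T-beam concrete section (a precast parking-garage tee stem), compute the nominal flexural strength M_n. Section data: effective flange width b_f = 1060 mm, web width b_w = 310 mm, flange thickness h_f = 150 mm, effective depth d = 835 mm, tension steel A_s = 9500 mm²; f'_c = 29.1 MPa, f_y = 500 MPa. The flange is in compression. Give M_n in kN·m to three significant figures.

M_n ≈ 3510 kN·m

Tension: T = A_s f_y = 9500 × 500 = 4750000 N.
Try a within the flange: a = T/(0.85 f'_c b_f) = 4750000/(0.85 × 29.1 × 1060) = 181.17 mm.
a = 181.17 > h_f = 150 mm: the block extends into the web. Split into flange-overhang and web parts.
C_f = 0.85 f'_c (b_f − b_w) h_f = 0.85 × 29.1 × (1060 − 310) × 150 = 2782688 N.
Remaining web compression depth: a_w = (T − C_f)/(0.85 f'_c b_w) = (4750000 − 2782688)/(0.85 × 29.1 × 310) = 256.57 mm.
M_n = C_f(d − h_f/2) + (T − C_f)(d − a_w/2) = 2782688 × (835 − 75) + 1967312 × (835 − 128.285) = 2114.84 + 1390.33 = 3505.17 × 10⁶ N·mm.
M_n = 3505.17 kN·m.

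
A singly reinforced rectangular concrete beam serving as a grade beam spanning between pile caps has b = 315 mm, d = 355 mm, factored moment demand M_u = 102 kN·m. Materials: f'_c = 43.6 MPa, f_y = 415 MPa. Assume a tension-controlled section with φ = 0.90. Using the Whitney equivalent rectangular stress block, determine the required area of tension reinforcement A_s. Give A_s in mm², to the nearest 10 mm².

M_n = M_u/φ = 102/0.90 = 113.333 kN·m.
With M_n = 0.85 f'_c a b (d − a/2), solve the quadratic for a:
a = d − √(d² − 2M_n/(0.85 f'_c b)) = 355 − √(355² − 2 × 113.333×10⁶/(0.85 × 43.6 × 315)) = 28.49 mm.
A_s = 0.85 f'_c a b / f_y = 0.85 × 43.6 × 28.49 × 315 / 415 = 801.4 mm².

A_s ≈ 800 mm²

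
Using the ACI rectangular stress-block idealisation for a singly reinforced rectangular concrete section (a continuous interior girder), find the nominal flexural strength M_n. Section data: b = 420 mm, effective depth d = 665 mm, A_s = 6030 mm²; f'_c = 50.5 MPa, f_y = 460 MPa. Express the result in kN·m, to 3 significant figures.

T = A_s f_y = 6030 × 460 = 2773800 N = 2773.8 kN.
From C = T: a = T/(0.85 f'_c b) = 2773800/(0.85 × 50.5 × 420) = 153.86 mm.
M_n = T(d − a/2) = 2773.8 kN × (665 − 76.93) mm = 1631.19 kN·m.

M_n ≈ 1630 kN·m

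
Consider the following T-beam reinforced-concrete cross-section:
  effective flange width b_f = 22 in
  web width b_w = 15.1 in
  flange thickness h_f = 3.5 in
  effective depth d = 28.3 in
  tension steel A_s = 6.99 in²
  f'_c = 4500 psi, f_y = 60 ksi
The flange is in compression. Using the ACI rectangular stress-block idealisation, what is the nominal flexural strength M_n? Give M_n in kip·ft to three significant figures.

M_n ≈ 898 kip·ft

Tension: T = A_s f_y = 6.99 × 60 = 419.4 kips.
Try a within the flange: a = T/(0.85 f'_c b_f) = 419.4/(0.85 × 4.5 × 22) = 4.984 in.
a = 4.984 > h_f = 3.5 in: the block extends into the web. Split into flange-overhang and web parts.
C_f = 0.85 f'_c (b_f − b_w) h_f = 0.85 × 4.5 × (22 − 15.1) × 3.5 = 92.4 kips.
Remaining web compression depth: a_w = (T − C_f)/(0.85 f'_c b_w) = (419.4 − 92.4)/(0.85 × 4.5 × 15.1) = 5.662 in.
M_n = C_f(d − h_f/2) + (T − C_f)(d − a_w/2) = 92.4 × (28.3 − 1.75) + 327 × (28.3 − 2.831) = 2453.2 + 8328.4 = 10781.6 kip·in.
M_n = 10781.6/12 = 898.47 kip·ft.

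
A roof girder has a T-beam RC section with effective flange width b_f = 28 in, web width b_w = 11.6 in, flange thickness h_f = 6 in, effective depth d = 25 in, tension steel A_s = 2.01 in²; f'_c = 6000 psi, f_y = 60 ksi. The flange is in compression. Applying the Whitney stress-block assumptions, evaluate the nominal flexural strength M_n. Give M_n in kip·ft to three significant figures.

Tension: T = A_s f_y = 2.01 × 60 = 120.6 kips.
Try a within the flange: a = T/(0.85 f'_c b_f) = 120.6/(0.85 × 6 × 28) = 0.845 in.
Since a = 0.845 ≤ h_f = 6 in, the stress block lies entirely in the flange; analyse as a rectangular beam of width b_f.
M_n = T(d − a/2) = 120.6 × (25 − 0.4225) = 2964.0 kip·in.
M_n = 2964.0/12 = 247.00 kip·ft.

M_n ≈ 247 kip·ft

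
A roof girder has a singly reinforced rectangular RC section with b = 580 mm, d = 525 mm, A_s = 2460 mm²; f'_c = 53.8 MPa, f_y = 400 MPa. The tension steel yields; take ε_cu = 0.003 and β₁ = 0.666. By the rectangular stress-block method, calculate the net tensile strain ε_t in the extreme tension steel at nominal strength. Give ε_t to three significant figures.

ε_t ≈ 0.0253

a = A_s f_y/(0.85 f'_c b) = 37.10 mm.
β₁ = 0.666, so c = a/β₁ = 37.10/0.666 = 55.71 mm.
From the linear strain diagram with ε_cu = 0.003: ε_t = 0.003 (d − c)/c = 0.003 × (525 − 55.71)/55.71 = 0.0253.
Since ε_t ≥ 0.005, the section is tension-controlled.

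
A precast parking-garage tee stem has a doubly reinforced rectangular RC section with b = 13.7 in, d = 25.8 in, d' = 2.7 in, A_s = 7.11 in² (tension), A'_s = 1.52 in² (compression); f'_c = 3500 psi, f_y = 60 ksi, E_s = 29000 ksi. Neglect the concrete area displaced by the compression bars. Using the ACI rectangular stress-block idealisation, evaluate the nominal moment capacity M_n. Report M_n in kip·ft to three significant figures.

M_n ≈ 782 kip·ft

Assume both steels yield.
a = (A_s − A'_s) f_y/(0.85 f'_c b) = (7.11 − 1.52) × 60/(0.85 × 3.5 × 13.7) = 8.229 in.
c = a/β₁ = 8.229/0.85 = 9.681 in; ε'_s = 0.003(c − d')/c = 0.0022 ≥ ε_y = 0.0021, so the compression steel yields.
M_n = (A_s − A'_s) f_y (d − a/2) + A'_s f_y (d − d') = 335.4 × (25.8 − 4.1145) + 91.2 × (25.8 − 2.7) = 7273.3 + 2106.7 = 9380.0 kip·in = 9380.0/12 = 781.67 kip·ft.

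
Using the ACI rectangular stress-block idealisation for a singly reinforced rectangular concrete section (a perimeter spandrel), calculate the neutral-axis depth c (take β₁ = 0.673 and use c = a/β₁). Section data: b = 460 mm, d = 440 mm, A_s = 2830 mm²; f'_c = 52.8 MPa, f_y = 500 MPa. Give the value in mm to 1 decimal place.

T = A_s f_y = 2830 × 500 = 1415000 N = 1415 kN.
Setting C = 0.85 f'_c a b equal to T: a = 1415000/(0.85 × 52.8 × 460) = 68.540 mm.
With β₁ = 0.673, c = a/β₁ = 68.540/0.673 = 101.8 mm.

c ≈ 101.8 mm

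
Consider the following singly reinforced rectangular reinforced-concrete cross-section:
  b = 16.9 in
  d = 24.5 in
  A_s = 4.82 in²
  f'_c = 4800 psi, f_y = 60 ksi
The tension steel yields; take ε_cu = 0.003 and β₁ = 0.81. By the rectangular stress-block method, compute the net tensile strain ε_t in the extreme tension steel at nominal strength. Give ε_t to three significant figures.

a = A_s f_y/(0.85 f'_c b) = 4.194 in.
β₁ = 0.81, so c = a/β₁ = 4.194/0.81 = 5.178 in.
From the linear strain diagram with ε_cu = 0.003: ε_t = 0.003 (d − c)/c = 0.003 × (24.5 − 5.178)/5.178 = 0.0112.
Since ε_t ≥ 0.005, the section is tension-controlled.

ε_t ≈ 0.0112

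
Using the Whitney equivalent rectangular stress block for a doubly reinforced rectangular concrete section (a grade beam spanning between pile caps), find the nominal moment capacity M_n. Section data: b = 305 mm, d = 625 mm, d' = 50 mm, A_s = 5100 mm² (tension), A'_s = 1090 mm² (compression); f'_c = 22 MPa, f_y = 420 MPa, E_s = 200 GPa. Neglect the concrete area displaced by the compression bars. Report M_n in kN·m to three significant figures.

M_n ≈ 1070 kN·m

Assume both tension and compression steel yield.
Net tension couple steel: A_s − A'_s = 4010 mm².
a = (A_s − A'_s) f_y / (0.85 f'_c b) = 1684200/(0.85 × 22 × 305) = 295.29 mm.
c = a/β₁ = 295.29/0.85 = 347.40 mm; ε'_s = 0.003(c − d')/c = 0.0026 ≥ f_y/E_s = 0.0021, so compression steel does yield.
M_n = (A_s − A'_s) f_y (d − a/2) + A'_s f_y (d − d') = [1684200 × (625 − 147.645) + 457800 × (625 − 50)] × 10⁻⁶ = 803.96 + 263.24 = 1067.20 kN·m.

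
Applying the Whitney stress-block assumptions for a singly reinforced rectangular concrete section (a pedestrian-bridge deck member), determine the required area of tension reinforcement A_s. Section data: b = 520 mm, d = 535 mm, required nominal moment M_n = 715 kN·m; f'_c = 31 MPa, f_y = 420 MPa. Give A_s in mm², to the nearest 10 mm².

A_s ≈ 3540 mm²

With M_n = 0.85 f'_c a b (d − a/2), solve the quadratic for a:
a = d − √(d² − 2M_n/(0.85 f'_c b)) = 535 − √(535² − 2 × 715×10⁶/(0.85 × 31 × 520)) = 108.55 mm.
A_s = 0.85 f'_c a b / f_y = 0.85 × 31 × 108.55 × 520 / 420 = 3541.3 mm².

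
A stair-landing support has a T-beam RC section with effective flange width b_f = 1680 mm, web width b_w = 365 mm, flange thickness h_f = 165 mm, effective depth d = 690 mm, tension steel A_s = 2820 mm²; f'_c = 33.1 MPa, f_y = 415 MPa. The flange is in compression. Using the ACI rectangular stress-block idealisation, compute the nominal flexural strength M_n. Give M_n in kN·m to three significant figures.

M_n ≈ 793 kN·m

Tension: T = A_s f_y = 2820 × 415 = 1170300 N.
Try a within the flange: a = T/(0.85 f'_c b_f) = 1170300/(0.85 × 33.1 × 1680) = 24.76 mm.
Since a = 24.76 ≤ h_f = 165 mm, the stress block lies entirely in the flange; analyse as a rectangular beam of width b_f.
M_n = T(d − a/2) = 1170300 × (690 − 12.38) = 793.02 × 10⁶ N·mm.
M_n = 793.02 kN·m.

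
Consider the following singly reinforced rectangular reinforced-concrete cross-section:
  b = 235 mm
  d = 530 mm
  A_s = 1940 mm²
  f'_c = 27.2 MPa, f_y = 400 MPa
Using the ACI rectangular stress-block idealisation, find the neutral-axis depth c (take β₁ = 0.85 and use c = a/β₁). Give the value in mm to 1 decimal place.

c ≈ 168.0 mm

T = A_s f_y = 1940 × 400 = 776000 N = 776 kN.
Setting C = 0.85 f'_c a b equal to T: a = 776000/(0.85 × 27.2 × 235) = 142.826 mm.
With β₁ = 0.85, c = a/β₁ = 142.826/0.85 = 168.0 mm.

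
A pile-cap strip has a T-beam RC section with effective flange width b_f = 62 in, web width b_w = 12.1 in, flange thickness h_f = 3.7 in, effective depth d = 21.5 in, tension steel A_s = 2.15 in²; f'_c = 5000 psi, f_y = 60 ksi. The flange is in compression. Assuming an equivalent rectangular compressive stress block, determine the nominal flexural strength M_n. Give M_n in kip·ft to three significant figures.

M_n ≈ 228 kip·ft

Tension: T = A_s f_y = 2.15 × 60 = 129 kips.
Try a within the flange: a = T/(0.85 f'_c b_f) = 129/(0.85 × 5 × 62) = 0.490 in.
Since a = 0.490 ≤ h_f = 3.7 in, the stress block lies entirely in the flange; analyse as a rectangular beam of width b_f.
M_n = T(d − a/2) = 129 × (21.5 − 0.245) = 2741.9 kip·in.
M_n = 2741.9/12 = 228.49 kip·ft.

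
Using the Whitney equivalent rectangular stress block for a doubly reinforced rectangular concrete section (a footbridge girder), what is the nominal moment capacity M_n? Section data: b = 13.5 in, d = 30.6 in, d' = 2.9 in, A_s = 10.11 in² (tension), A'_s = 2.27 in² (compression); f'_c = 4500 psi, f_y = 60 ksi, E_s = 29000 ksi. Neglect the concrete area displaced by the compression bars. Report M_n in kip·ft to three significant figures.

M_n ≈ 1340 kip·ft

Assume both steels yield.
a = (A_s − A'_s) f_y/(0.85 f'_c b) = (10.11 − 2.27) × 60/(0.85 × 4.5 × 13.5) = 9.110 in.
c = a/β₁ = 9.110/0.825 = 11.042 in; ε'_s = 0.003(c − d')/c = 0.0022 ≥ ε_y = 0.0021, so the compression steel yields.
M_n = (A_s − A'_s) f_y (d − a/2) + A'_s f_y (d − d') = 470.4 × (30.6 − 4.555) + 136.2 × (30.6 − 2.9) = 12251.6 + 3772.7 = 16024.3 kip·in = 16024.3/12 = 1335.36 kip·ft.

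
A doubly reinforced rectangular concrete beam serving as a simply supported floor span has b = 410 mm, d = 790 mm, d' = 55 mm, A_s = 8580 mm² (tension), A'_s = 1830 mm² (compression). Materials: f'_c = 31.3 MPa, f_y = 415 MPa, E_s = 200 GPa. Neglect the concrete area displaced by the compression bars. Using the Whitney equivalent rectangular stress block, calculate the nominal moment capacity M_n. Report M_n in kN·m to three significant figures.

M_n ≈ 2410 kN·m

Assume both tension and compression steel yield.
Net tension couple steel: A_s − A'_s = 6750 mm².
a = (A_s − A'_s) f_y / (0.85 f'_c b) = 2801250/(0.85 × 31.3 × 410) = 256.81 mm.
c = a/β₁ = 256.81/0.826 = 310.91 mm; ε'_s = 0.003(c − d')/c = 0.0025 ≥ f_y/E_s = 0.0021, so compression steel does yield.
M_n = (A_s − A'_s) f_y (d − a/2) + A'_s f_y (d − d') = [2801250 × (790 − 128.405) + 759450 × (790 − 55)] × 10⁻⁶ = 1853.29 + 558.20 = 2411.49 kN·m.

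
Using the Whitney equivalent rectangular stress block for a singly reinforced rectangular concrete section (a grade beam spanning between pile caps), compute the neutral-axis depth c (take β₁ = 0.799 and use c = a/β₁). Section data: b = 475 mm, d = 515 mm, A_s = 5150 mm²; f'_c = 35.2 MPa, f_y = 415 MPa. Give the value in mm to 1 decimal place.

c ≈ 188.2 mm

T = A_s f_y = 5150 × 415 = 2137250 N = 2137.25 kN.
Setting C = 0.85 f'_c a b equal to T: a = 2137250/(0.85 × 35.2 × 475) = 150.383 mm.
With β₁ = 0.799, c = a/β₁ = 150.383/0.799 = 188.2 mm.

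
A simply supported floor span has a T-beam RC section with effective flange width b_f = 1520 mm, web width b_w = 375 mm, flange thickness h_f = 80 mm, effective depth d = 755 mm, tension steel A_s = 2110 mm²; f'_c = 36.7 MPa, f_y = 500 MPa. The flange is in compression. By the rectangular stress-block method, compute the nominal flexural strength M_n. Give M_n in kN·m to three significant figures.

Tension: T = A_s f_y = 2110 × 500 = 1055000 N.
Try a within the flange: a = T/(0.85 f'_c b_f) = 1055000/(0.85 × 36.7 × 1520) = 22.25 mm.
Since a = 22.25 ≤ h_f = 80 mm, the stress block lies entirely in the flange; analyse as a rectangular beam of width b_f.
M_n = T(d − a/2) = 1055000 × (755 − 11.125) = 784.79 × 10⁶ N·mm.
M_n = 784.79 kN·m.

M_n ≈ 785 kN·m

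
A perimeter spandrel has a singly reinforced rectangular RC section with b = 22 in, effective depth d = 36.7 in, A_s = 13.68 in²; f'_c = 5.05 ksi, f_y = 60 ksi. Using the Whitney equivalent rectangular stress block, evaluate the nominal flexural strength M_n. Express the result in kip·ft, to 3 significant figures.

M_n ≈ 2210 kip·ft

T = A_s f_y = 13.68 × 60 = 820.8 kips.
a = T/(0.85 f'_c b) = 820.8/(0.85 × 5.05 × 22) = 8.692 in.
M_n = T(d − a/2) = 820.8 × (36.7 − 4.346) = 26556.2 kip·in = 26556.2/12 = 2213.02 kip·ft.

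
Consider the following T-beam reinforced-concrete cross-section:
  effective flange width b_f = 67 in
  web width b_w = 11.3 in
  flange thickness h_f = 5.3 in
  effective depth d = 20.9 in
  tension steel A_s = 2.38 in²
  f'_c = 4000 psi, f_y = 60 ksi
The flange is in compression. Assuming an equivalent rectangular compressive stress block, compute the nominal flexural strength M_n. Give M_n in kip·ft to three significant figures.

M_n ≈ 245 kip·ft

Tension: T = A_s f_y = 2.38 × 60 = 142.8 kips.
Try a within the flange: a = T/(0.85 f'_c b_f) = 142.8/(0.85 × 4 × 67) = 0.627 in.
Since a = 0.627 ≤ h_f = 5.3 in, the stress block lies entirely in the flange; analyse as a rectangular beam of width b_f.
M_n = T(d − a/2) = 142.8 × (20.9 − 0.3135) = 2939.8 kip·in.
M_n = 2939.8/12 = 244.98 kip·ft.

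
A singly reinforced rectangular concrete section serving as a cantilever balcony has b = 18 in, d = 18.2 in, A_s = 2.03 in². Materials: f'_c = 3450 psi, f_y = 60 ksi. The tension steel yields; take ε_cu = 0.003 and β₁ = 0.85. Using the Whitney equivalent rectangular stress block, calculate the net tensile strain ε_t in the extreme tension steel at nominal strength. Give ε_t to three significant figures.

a = A_s f_y/(0.85 f'_c b) = 2.307 in.
β₁ = 0.85, so c = a/β₁ = 2.307/0.85 = 2.714 in.
From the linear strain diagram with ε_cu = 0.003: ε_t = 0.003 (d − c)/c = 0.003 × (18.2 − 2.714)/2.714 = 0.0171.
Since ε_t ≥ 0.005, the section is tension-controlled.

ε_t ≈ 0.0171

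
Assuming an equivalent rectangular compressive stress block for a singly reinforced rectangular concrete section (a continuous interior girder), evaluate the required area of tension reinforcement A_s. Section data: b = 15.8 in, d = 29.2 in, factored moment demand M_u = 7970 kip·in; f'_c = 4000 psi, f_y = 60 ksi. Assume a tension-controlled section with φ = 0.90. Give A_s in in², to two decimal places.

A_s ≈ 5.67 in²

M_n = M_u/φ = 7970/0.90 = 8855.56 kip·in.
From M_n = 0.85 f'_c a b (d − a/2):
a = d − √(d² − 2M_n/(0.85 f'_c b)) = 29.2 − √(29.2² − 2 × 8855.56/(0.85 × 4 × 15.8)) = 6.332 in.
A_s = 0.85 f'_c a b / f_y = 0.85 × 4 × 6.332 × 15.8 / 60 = 5.669 in².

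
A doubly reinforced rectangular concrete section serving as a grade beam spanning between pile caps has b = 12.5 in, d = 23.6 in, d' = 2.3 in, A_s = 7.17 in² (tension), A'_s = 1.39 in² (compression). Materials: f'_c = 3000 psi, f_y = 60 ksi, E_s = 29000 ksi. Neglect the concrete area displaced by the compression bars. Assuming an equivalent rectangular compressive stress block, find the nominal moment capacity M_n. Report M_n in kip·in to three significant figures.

Assume both steels yield.
a = (A_s − A'_s) f_y/(0.85 f'_c b) = (7.17 − 1.39) × 60/(0.85 × 3 × 12.5) = 10.880 in.
c = a/β₁ = 10.880/0.85 = 12.800 in; ε'_s = 0.003(c − d')/c = 0.0025 ≥ ε_y = 0.0021, so the compression steel yields.
M_n = (A_s − A'_s) f_y (d − a/2) + A'_s f_y (d − d') = 346.8 × (23.6 − 5.44) + 83.4 × (23.6 − 2.3) = 6297.9 + 1776.4 = 8074.3 kip·in.

M_n ≈ 8070 kip·in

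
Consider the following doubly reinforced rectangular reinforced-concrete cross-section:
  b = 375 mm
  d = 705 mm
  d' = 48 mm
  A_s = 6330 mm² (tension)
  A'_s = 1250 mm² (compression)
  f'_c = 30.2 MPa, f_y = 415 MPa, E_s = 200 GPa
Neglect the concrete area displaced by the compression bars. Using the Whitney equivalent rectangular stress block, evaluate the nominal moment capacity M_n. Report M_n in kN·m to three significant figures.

M_n ≈ 1600 kN·m

Assume both tension and compression steel yield.
Net tension couple steel: A_s − A'_s = 5080 mm².
a = (A_s − A'_s) f_y / (0.85 f'_c b) = 2108200/(0.85 × 30.2 × 375) = 219.01 mm.
c = a/β₁ = 219.01/0.834 = 262.60 mm; ε'_s = 0.003(c − d')/c = 0.0025 ≥ f_y/E_s = 0.0021, so compression steel does yield.
M_n = (A_s − A'_s) f_y (d − a/2) + A'_s f_y (d − d') = [2108200 × (705 − 109.505) + 518750 × (705 − 48)] × 10⁻⁶ = 1255.42 + 340.82 = 1596.24 kN·m.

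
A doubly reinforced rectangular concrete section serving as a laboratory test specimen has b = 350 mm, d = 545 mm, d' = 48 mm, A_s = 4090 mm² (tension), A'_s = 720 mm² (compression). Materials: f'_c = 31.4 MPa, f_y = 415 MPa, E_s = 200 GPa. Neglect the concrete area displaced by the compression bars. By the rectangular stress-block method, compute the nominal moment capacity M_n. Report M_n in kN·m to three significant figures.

Assume both tension and compression steel yield.
Net tension couple steel: A_s − A'_s = 3370 mm².
a = (A_s − A'_s) f_y / (0.85 f'_c b) = 1398550/(0.85 × 31.4 × 350) = 149.71 mm.
c = a/β₁ = 149.71/0.826 = 181.25 mm; ε'_s = 0.003(c − d')/c = 0.0022 ≥ f_y/E_s = 0.0021, so compression steel does yield.
M_n = (A_s − A'_s) f_y (d − a/2) + A'_s f_y (d − d') = [1398550 × (545 − 74.855) + 298800 × (545 − 48)] × 10⁻⁶ = 657.52 + 148.50 = 806.02 kN·m.

M_n ≈ 806 kN·m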